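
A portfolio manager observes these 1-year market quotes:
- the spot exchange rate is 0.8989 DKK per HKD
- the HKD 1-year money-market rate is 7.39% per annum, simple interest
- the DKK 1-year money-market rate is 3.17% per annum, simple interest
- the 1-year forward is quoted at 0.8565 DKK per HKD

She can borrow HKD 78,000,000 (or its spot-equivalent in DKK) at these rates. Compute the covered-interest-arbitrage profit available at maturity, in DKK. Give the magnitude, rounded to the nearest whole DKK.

T = 1 year.
Keep in HKD, deliver into the forward: 78,000,000·1.073900·0.8565 = DKK 71,744,037.30.
Swap to DKK now, deposit: 78,000,000·0.8989·1.031700 = DKK 72,336,820.14.
The quoted forward undervalues HKD, so borrow HKD, convert to DKK at spot, deposit the DKK at 3.17%, and buy HKD forward at 0.8565 to cover the loan.
The gap between the two covered legs is DKK 592,783.

DKK 592,783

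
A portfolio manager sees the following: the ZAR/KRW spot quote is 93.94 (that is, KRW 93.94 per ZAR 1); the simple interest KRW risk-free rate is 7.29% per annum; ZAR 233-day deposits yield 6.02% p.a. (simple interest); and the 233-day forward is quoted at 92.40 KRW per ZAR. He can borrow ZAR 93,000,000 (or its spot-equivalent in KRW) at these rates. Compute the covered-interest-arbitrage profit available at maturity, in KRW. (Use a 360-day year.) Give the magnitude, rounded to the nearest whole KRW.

T = 233/360 years.
Invest the ZAR and cover forward: 93,000,000 × 1.038962777778 × 92.40 = KRW 8,928,014,942.00.
Convert at spot and invest in KRW: 93,000,000 × 93.94 × 1.0471825 = KRW 9,148,626,136.65.
The quoted forward undervalues ZAR, so borrow ZAR, convert to KRW at spot, deposit the KRW at 7.29%, and buy ZAR forward at 92.40 to cover the loan.
The gap between the two covered legs is KRW 220,611,195.

KRW 220,611,195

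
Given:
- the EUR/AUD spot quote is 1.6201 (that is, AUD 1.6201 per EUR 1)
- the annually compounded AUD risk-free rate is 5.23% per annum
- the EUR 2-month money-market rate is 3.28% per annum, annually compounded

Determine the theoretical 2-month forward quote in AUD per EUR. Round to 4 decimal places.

1.6252

T = 2/12 years.
AUD accumulates by (1 + 0.0523)^(2/12) = 1.0085326.
EUR growth factor: (1 + 0.0328)^(2/12) = 1.0053934.
So F = 1.6201 × 1.0085326 / 1.0053934 = 1.625159 (AUD/EUR).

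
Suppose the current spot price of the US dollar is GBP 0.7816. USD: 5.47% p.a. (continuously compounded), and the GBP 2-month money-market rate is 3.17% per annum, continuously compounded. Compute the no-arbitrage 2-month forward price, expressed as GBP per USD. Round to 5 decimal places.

0.77861

T = 2/12 years.
Growth of 1 GBP over T: e^(0.0317×2/12) = 1.0052973.
Growth of 1 USD over T: e^(0.0547×2/12) = 1.0091584.
So F = 0.7816 × 1.0052973 / 1.0091584 = 0.7786096 (GBP/USD).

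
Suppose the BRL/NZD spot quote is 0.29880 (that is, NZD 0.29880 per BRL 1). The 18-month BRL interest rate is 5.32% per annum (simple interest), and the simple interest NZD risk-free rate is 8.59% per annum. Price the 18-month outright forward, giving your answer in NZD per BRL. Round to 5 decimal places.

T = 18/12 years.
NZD growth factor: 1 + 0.0859×18/12 = 1.128850.
BRL growth factor: 1 + 0.0532×18/12 = 1.079800.
So F = 0.2988 × 1.128850 / 1.079800 = 0.3123730 (NZD/BRL).

0.31237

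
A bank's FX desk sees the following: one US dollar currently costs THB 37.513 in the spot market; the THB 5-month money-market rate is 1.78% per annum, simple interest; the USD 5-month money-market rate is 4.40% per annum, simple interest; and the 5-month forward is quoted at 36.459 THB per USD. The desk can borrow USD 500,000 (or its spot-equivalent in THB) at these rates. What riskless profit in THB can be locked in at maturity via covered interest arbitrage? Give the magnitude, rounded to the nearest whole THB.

THB 331,903

T = 5/12 years.
Route A — deposit USD, sell forward: 500,000 × 1.0183333333 × 36.459 = THB 18,563,707.50.
Route B — convert at spot, deposit THB: 500,000 × 37.513 × 1.0074166667 = THB 18,895,610.71.
The quoted forward undervalues USD, so borrow USD, convert to THB at spot, deposit the THB at 1.78%, and buy USD forward at 36.459 to cover the loan.
Profit = 18,895,610.71 − 18,563,707.50 = THB 331,903.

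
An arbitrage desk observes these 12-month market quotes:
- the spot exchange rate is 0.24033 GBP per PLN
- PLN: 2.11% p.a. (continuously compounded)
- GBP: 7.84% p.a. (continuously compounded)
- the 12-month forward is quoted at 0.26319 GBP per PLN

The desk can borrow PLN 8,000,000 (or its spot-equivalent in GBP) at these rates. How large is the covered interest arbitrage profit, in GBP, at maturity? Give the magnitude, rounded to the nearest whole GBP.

GBP 70,977

T = 1 year.
Keep in PLN, deliver into the forward: 8,000,000·1.021324179·0.26319 = GBP 2,150,418.49.
Swap to GBP now, deposit: 8,000,000·0.24033·1.081555194 = GBP 2,079,441.28.
The quoted forward overvalues PLN, so borrow GBP, buy PLN at spot, deposit the PLN at 2.11%, and sell the proceeds forward at 0.26319.
Arbitrage profit = |2,150,418.49 − 2,079,441.28| = GBP 70,977.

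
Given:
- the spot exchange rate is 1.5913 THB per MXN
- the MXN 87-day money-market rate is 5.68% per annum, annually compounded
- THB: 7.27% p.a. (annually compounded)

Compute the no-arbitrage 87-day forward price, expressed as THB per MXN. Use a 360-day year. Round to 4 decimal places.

T = 87/360 years.
Growth of 1 THB over T: (1 + 0.0727)^(87/360) = 1.0171045.
MXN accumulates by (1 + 0.0568)^(87/360) = 1.0134405.
Forward (THB per MXN) = 1.5913 × 1.0171045 / 1.0134405 = 1.597053.

1.5971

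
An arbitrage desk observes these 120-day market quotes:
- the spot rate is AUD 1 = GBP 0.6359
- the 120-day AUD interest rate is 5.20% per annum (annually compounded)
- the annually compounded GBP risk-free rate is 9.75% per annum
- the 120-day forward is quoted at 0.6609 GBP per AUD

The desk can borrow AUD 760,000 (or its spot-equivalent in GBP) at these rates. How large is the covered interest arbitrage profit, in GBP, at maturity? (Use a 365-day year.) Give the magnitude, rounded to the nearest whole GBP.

T = 120/365 years.
Keep in AUD, deliver into the forward: 760,000·1.01680589·0.6609 = GBP 510,725.33.
Swap to GBP now, deposit: 760,000·0.6359·1.03105939 = GBP 498,294.51.
The quoted forward overvalues AUD, so borrow GBP, buy AUD at spot, deposit the AUD at 5.20%, and sell the proceeds forward at 0.6609.
The gap between the two covered legs is GBP 12,431.

GBP 12,431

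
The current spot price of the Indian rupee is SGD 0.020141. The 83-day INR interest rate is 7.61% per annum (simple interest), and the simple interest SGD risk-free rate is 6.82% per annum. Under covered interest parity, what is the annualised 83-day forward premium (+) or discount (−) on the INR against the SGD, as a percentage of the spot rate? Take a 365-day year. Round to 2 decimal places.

T = 83/365 years.
F = S · g_SGD/g_INR = 0.020141 × 1.0155085/1.0173049 = 0.020105434.
Annualised premium = (F − S)/S × (1/T) = (0.020105434 − 0.020141)/0.020141 ÷ (83/365) = -0.78%.

-0.78%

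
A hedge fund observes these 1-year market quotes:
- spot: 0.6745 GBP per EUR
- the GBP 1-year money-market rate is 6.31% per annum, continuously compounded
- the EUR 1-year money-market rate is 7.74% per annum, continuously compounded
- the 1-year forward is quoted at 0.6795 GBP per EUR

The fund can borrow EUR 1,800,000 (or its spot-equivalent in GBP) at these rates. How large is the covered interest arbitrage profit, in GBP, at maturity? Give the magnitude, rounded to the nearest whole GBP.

GBP 28,350

T = 1 year.
Invest the EUR and cover forward: 1,800,000 × 1.08047418 × 0.6795 = GBP 1,321,527.97.
Convert at spot and invest in GBP: 1,800,000 × 0.6745 × 1.065133347 = GBP 1,293,178.40.
The quoted forward overvalues EUR, so borrow GBP, buy EUR at spot, deposit the EUR at 7.74%, and sell the proceeds forward at 0.6795.
The gap between the two covered legs is GBP 28,350.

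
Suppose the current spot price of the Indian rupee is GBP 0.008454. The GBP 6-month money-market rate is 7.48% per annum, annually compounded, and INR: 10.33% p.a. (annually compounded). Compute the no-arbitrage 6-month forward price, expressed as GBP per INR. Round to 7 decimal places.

T = 6/12 years.
GBP accumulates by (1 + 0.0748)^(6/12) = 1.0367256.
Growth of 1 INR over T: (1 + 0.1033)^(6/12) = 1.0503809.
So F = 0.008454 × 1.0367256 / 1.0503809 = 0.008344095 (GBP/INR).

0.0083441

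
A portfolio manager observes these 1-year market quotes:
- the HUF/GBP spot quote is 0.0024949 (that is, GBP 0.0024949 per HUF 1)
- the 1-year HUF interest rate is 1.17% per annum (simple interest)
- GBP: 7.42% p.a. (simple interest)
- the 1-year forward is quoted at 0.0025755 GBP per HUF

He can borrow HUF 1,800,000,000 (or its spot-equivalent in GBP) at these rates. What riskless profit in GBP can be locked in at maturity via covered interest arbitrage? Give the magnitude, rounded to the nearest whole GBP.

GBP 133,899

T = 1 year.
Keep in HUF, deliver into the forward: 1,800,000,000·1.011700·0.0025755 = GBP 4,690,140.03.
Swap to GBP now, deposit: 1,800,000,000·0.0024949·1.074200 = GBP 4,824,038.84.
The quoted forward undervalues HUF, so borrow HUF, convert to GBP at spot, deposit the GBP at 7.42%, and buy HUF forward at 0.0025755 to cover the loan.
The gap between the two covered legs is GBP 133,899.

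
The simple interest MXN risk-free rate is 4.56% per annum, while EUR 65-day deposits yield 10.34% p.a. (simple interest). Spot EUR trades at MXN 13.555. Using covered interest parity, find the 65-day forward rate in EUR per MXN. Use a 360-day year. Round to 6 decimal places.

T = 65/360 years.
MXN growth factor: 1 + 0.0456×65/360 = 1.0082333.
Growth of 1 EUR over T: 1 + 0.1034×65/360 = 1.0186694.
Forward (MXN per EUR) = 13.555 × 1.0082333 / 1.0186694 = 13.41613.
Invert for EUR per MXN: 1 / 13.41613 = 0.074537.

0.074537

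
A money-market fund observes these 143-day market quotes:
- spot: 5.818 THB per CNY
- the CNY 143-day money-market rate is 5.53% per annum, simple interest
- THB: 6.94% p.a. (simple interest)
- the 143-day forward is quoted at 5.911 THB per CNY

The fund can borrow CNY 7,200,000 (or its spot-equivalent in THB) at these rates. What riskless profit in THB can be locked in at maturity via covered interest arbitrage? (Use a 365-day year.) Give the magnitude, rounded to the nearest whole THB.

T = 143/365 years.
Keep in CNY, deliver into the forward: 7,200,000·1.0216654795·5.911 = THB 43,481,265.48.
Swap to THB now, deposit: 7,200,000·5.818·1.027189589 = THB 43,028,561.01.
The quoted forward overvalues CNY, so borrow THB, buy CNY at spot, deposit the CNY at 5.53%, and sell the proceeds forward at 5.911.
Arbitrage profit = |43,481,265.48 − 43,028,561.01| = THB 452,704.

THB 452,704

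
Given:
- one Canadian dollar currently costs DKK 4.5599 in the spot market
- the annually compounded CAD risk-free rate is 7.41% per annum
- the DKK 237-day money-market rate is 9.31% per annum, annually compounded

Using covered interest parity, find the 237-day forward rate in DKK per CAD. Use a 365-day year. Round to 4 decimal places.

T = 237/365 years.
Growth of 1 DKK over T: (1 + 0.0931)^(237/365) = 1.0595036.
CAD growth factor: (1 + 0.0741)^(237/365) = 1.0475091.
So F = 4.5599 × 1.0595036 / 1.0475091 = 4.612113 (DKK/CAD).

4.6121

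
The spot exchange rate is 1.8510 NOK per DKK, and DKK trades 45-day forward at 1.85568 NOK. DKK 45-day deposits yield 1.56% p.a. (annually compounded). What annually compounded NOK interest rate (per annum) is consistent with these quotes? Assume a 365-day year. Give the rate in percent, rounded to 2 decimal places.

T = 45/365 years.
CIP gives F = S · g_NOK/g_DKK, so g_NOK/g_DKK = 1.85568/1.851 = 1.0025284.
DKK growth factor: (1 + 0.0156)^(45/365) = 1.0019103.
So the NOK growth factor = 1.0044435.
Annualise: 1.0044435^(365/45) − 1 = 0.036616 = 3.66%.

3.66%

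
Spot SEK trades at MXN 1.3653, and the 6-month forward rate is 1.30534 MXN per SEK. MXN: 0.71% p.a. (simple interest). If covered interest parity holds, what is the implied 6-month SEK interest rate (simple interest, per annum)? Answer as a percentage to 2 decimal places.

T = 6/12 years.
By CIP, F/S equals the MXN-to-SEK growth ratio: 1.30534/1.3653 = 0.9560829.
The MXN side grows by 1 + 0.0071×6/12 = 1.003550.
Hence g_SEK = 1.0496475.
r = (1.0496475 − 1)/(6/12) = 0.099295 → 9.93%.

9.93%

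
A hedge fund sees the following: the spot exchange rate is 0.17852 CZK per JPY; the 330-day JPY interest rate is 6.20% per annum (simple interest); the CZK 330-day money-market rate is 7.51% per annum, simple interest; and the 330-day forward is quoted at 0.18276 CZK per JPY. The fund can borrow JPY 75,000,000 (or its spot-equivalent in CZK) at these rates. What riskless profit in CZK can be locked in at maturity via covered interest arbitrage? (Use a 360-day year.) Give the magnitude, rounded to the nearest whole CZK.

T = 330/360 years.
Invest the JPY and cover forward: 75,000,000 × 1.0568333333 × 0.18276 = CZK 14,486,014.50.
Convert at spot and invest in CZK: 75,000,000 × 0.17852 × 1.0688416667 = CZK 14,310,721.08.
The quoted forward overvalues JPY, so borrow CZK, buy JPY at spot, deposit the JPY at 6.20%, and sell the proceeds forward at 0.18276.
Profit = 14,486,014.50 − 14,310,721.08 = CZK 175,293.

CZK 175,293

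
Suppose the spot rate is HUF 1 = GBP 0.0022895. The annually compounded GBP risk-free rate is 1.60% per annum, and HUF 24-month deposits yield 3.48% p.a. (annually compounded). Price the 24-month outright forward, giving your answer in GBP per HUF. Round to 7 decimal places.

0.0022071

T = 2 years.
GBP accumulates by (1 + 0.0160)^2 = 1.032256.
Growth of 1 HUF over T: (1 + 0.0348)^2 = 1.070811.
Forward (GBP per HUF) = 0.0022895 × 1.032256 / 1.070811 = 0.002207066.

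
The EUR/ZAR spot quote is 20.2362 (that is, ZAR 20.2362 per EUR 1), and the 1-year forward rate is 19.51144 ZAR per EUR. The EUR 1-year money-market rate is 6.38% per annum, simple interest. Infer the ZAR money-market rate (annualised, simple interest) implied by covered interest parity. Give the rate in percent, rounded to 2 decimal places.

T = 1 year.
CIP gives F = S · g_ZAR/g_EUR, so g_ZAR/g_EUR = 19.51144/20.2362 = 0.9641850.
EUR growth factor: 1 + 0.0638×1 = 1.063800.
Hence g_ZAR = 1.025700.
(1.025700 − 1)/T = 0.025700, i.e. 2.57%.

2.57%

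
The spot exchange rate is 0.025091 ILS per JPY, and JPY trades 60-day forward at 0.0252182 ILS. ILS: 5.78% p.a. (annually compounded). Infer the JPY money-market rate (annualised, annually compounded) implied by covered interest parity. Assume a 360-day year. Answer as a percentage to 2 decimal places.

T = 60/360 years.
By CIP, F/S equals the ILS-to-JPY growth ratio: 0.0252182/0.025091 = 1.0050695.
ILS growth factor: (1 + 0.0578)^(60/360) = 1.0094092.
That pins the JPY growth at 1.0043178.
r = 1.0043178^(360/60) − 1 = 0.026188 → 2.62%.

2.62%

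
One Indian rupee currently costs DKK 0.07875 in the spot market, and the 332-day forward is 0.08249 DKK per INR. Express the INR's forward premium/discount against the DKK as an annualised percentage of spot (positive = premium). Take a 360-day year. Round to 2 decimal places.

T = 332/360 years.
INR trades forward at +4.74921% vs spot over the period.
Annualise by dividing by T: 0.0474921 / (332/360) = 0.051497 → 5.15%.

+5.15%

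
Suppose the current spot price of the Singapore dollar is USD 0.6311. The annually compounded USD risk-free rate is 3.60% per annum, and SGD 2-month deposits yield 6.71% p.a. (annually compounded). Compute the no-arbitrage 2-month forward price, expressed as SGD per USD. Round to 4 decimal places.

1.5924

T = 2/12 years.
USD growth factor: (1 + 0.0360)^(2/12) = 1.0059119.
SGD accumulates by (1 + 0.0671)^(2/12) = 1.0108829.
Forward (USD per SGD) = 0.6311 × 1.0059119 / 1.0108829 = 0.6279966.
Quoted the other way: 1/0.6279966 = 1.5924 SGD per USD.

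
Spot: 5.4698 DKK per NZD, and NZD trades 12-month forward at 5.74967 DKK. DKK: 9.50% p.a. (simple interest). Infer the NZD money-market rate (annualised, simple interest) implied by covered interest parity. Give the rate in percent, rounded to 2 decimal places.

4.17%

T = 1 year.
CIP gives F = S · g_DKK/g_NZD, so g_DKK/g_NZD = 5.74967/5.4698 = 1.0511664.
DKK growth factor: 1 + 0.0950×1 = 1.095000.
Hence g_NZD = 1.041700.
r = (1.041700 − 1)/1 = 0.041700 → 4.17%.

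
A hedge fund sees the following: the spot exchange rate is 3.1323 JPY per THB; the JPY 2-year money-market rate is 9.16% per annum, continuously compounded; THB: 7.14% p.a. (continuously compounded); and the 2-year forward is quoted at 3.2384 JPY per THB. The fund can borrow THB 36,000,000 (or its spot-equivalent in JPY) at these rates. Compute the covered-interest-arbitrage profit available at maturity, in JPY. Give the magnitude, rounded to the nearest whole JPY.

T = 2 years.
Keep in THB, deliver into the forward: 36,000,000·1.15349907878·3.2384 = JPY 134,477,691.00.
Swap to JPY now, deposit: 36,000,000·3.1323·1.20105459498 = JPY 135,434,279.08.
The quoted forward undervalues THB, so borrow THB, convert to JPY at spot, deposit the JPY at 9.16%, and buy THB forward at 3.2384 to cover the loan.
The gap between the two covered legs is JPY 956,588.

JPY 956,588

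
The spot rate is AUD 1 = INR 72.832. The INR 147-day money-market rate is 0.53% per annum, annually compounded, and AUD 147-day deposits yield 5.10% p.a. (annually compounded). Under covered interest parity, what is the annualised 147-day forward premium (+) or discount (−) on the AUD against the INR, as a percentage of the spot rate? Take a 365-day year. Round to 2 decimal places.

T = 147/365 years.
F = S · g_INR/g_AUD = 72.832 × 1.0021312/1.0202351 = 71.539608.
(F − S)/S ÷ T = (71.539608 − 72.832)/72.832/(147/365) = -0.044060 → -4.41%.

-4.41%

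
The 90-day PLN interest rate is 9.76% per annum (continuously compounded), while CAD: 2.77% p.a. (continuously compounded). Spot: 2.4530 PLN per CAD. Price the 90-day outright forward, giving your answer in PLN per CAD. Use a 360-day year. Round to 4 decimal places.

2.4962

T = 90/360 years.
PLN accumulates by e^(0.0976×90/360) = 1.0247001.
CAD accumulates by e^(0.0277×90/360) = 1.006949.
CIP: F = S · (grow PLN)/(grow CAD) = 2.453 × 1.0247001/1.006949 = 2.496243 PLN per CAD.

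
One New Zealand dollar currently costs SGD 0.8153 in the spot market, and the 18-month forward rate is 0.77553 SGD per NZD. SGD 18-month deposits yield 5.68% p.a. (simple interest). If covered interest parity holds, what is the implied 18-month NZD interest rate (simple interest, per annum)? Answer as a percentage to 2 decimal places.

T = 18/12 years.
By CIP, F/S equals the SGD-to-NZD growth ratio: 0.77553/0.8153 = 0.9512204.
The SGD side grows by 1 + 0.0568×18/12 = 1.085200.
Hence g_NZD = 1.1408502.
(1.1408502 − 1)/T = 0.093900, i.e. 9.39%.

9.39%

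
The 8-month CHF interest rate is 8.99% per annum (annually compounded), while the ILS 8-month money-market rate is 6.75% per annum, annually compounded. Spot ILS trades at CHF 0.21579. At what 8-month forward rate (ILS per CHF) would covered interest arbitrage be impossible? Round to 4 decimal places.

4.5704

T = 8/12 years.
CHF growth factor: (1 + 0.0899)^(8/12) = 1.0590694.
ILS growth factor: (1 + 0.0675)^(8/12) = 1.0445084.
CIP: F = S · (grow CHF)/(grow ILS) = 0.21579 × 1.0590694/1.0445084 = 0.2187982 CHF per ILS.
Quoted the other way: 1/0.2187982 = 4.5704 ILS per CHF.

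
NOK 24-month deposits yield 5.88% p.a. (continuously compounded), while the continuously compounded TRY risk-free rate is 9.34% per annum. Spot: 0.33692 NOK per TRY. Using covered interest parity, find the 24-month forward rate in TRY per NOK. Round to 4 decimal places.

T = 2 years.
NOK growth factor: e^(0.0588×2) = 1.1247941.
TRY growth factor: e^(0.0934×2) = 1.2053862.
So F = 0.33692 × 1.1247941 / 1.2053862 = 0.3143935 (NOK/TRY).
Invert for TRY per NOK: 1 / 0.3143935 = 3.1807.

3.1807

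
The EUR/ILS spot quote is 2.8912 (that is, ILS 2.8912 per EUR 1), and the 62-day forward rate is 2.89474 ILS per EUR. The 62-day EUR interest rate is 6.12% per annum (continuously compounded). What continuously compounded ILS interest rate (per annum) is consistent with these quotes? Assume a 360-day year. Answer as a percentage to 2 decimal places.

T = 62/360 years.
By CIP, F/S equals the ILS-to-EUR growth ratio: 2.89474/2.8912 = 1.0012244.
EUR growth factor: e^(0.0612×62/360) = 1.0105957.
That pins the ILS growth at 1.0118331.
Take logs: ln 1.0118331 / (62/360) = 0.068305, so 6.83%.

6.83%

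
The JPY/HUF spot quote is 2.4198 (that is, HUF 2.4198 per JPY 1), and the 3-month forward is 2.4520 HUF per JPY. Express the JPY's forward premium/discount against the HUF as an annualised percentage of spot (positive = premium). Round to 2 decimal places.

T = 3/12 years.
Period premium: (2.4520 − 2.4198)/2.4198 = 0.0133069.
×(1/T) gives 5.32% p.a.

+5.32%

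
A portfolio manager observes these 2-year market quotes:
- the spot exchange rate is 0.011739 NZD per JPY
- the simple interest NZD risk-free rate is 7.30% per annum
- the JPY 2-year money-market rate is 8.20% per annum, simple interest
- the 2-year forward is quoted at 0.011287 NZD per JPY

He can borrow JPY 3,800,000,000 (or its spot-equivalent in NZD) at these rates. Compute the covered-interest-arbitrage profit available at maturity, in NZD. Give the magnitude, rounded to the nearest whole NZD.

T = 2 years.
Invest the JPY and cover forward: 3,800,000,000 × 1.164000 × 0.011287 = NZD 49,924,658.40.
Convert at spot and invest in NZD: 3,800,000,000 × 0.011739 × 1.146000 = NZD 51,120,997.20.
The quoted forward undervalues JPY, so borrow JPY, convert to NZD at spot, deposit the NZD at 7.30%, and buy JPY forward at 0.011287 to cover the loan.
Arbitrage profit = |49,924,658.40 − 51,120,997.20| = NZD 1,196,339.

NZD 1,196,339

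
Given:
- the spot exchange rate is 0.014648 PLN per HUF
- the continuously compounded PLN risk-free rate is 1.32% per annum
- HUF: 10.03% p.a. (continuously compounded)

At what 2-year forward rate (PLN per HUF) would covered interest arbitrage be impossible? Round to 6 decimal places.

0.012306

T = 2 years.
PLN accumulates by e^(0.0132×2) = 1.0267516.
Growth of 1 HUF over T: e^(0.1003×2) = 1.2221358.
Forward (PLN per HUF) = 0.014648 × 1.0267516 / 1.2221358 = 0.01230621.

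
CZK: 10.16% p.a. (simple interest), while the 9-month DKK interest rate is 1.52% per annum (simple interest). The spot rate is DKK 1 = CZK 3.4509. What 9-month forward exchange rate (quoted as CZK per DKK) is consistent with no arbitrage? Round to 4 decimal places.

T = 9/12 years.
CZK growth factor: 1 + 0.1016×9/12 = 1.076200.
DKK growth factor: 1 + 0.0152×9/12 = 1.011400.
So F = 3.4509 × 1.076200 / 1.011400 = 3.671998 (CZK/DKK).

3.6720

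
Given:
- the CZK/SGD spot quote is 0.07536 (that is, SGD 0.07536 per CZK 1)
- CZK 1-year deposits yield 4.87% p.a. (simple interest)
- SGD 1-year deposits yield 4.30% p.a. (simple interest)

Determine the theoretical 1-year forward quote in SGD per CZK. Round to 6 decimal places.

T = 1 year.
SGD growth factor: 1 + 0.0430×1 = 1.043000.
CZK accumulates by 1 + 0.0487×1 = 1.048700.
CIP: F = S · (grow SGD)/(grow CZK) = 0.07536 × 1.043000/1.048700 = 0.07495040 SGD per CZK.

0.074950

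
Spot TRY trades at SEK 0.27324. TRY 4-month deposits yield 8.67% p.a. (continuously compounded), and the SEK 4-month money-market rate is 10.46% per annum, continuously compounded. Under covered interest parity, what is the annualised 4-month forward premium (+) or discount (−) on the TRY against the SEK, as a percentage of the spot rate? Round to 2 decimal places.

T = 4/12 years.
CIP forward (SEK per TRY) = 0.27324 × 1.0354816/1.0293217 = 0.27487518.
(F − S)/S ÷ T = (0.27487518 − 0.27324)/0.27324/(4/12) = 0.017953 → 1.80%.

+1.80%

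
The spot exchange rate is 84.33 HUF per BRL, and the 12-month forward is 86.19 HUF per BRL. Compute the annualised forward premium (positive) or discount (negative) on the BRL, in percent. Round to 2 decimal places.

+2.21%

T = 1 year.
(F − S)/S = (86.19 − 84.33)/84.33 = 0.0220562.
Annualise by dividing by T: 0.0220562 / 1 = 0.022056 → 2.21%.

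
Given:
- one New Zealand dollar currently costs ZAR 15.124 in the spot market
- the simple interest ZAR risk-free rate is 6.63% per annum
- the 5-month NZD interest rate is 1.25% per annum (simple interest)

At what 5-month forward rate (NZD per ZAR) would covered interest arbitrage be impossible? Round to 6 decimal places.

T = 5/12 years.
ZAR growth factor: 1 + 0.0663×5/12 = 1.027625.
NZD growth factor: 1 + 0.0125×5/12 = 1.0052083.
CIP: F = S · (grow ZAR)/(grow NZD) = 15.124 × 1.027625/1.0052083 = 15.46127 ZAR per NZD.
Invert for NZD per ZAR: 1 / 15.46127 = 0.064678.

0.064678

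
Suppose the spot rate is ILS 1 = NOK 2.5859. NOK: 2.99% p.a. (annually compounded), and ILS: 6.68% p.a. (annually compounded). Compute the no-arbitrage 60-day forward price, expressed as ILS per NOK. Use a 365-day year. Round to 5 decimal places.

T = 60/365 years.
NOK accumulates by (1 + 0.0299)^(60/365) = 1.0048548.
Growth of 1 ILS over T: (1 + 0.0668)^(60/365) = 1.0106863.
CIP: F = S · (grow NOK)/(grow ILS) = 2.5859 × 1.0048548/1.0106863 = 2.570980 NOK per ILS.
Invert for ILS per NOK: 1 / 2.570980 = 0.38896.

0.38896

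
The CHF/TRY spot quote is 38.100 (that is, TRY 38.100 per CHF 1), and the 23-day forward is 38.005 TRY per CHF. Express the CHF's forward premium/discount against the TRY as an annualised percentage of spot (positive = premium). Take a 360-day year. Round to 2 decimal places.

T = 23/360 years.
Period premium: (38.005 − 38.1)/38.1 = -0.0024934.
Per annum: -0.0024934 / (23/360) = -0.039027 = -3.90%.

-3.90%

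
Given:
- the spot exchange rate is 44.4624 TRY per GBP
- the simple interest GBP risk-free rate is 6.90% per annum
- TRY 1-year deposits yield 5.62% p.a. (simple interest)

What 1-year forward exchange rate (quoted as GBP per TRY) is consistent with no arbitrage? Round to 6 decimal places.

T = 1 year.
Growth of 1 TRY over T: 1 + 0.0562×1 = 1.056200.
GBP growth factor: 1 + 0.0690×1 = 1.069000.
Forward (TRY per GBP) = 44.4624 × 1.056200 / 1.069000 = 43.93002.
Quoted the other way: 1/43.93002 = 0.022763 GBP per TRY.

0.022763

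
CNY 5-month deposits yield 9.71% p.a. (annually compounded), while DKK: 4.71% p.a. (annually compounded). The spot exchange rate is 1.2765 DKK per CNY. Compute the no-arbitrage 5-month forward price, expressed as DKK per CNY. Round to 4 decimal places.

1.2519

T = 5/12 years.
DKK accumulates by (1 + 0.0471)^(5/12) = 1.0193619.
CNY growth factor: (1 + 0.0971)^(5/12) = 1.0393678.
So F = 1.2765 × 1.0193619 / 1.0393678 = 1.251930 (DKK/CNY).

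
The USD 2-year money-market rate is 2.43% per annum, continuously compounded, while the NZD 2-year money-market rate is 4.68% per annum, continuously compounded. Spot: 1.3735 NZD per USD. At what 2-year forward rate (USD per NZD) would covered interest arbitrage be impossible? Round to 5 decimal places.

T = 2 years.
NZD accumulates by e^(0.0468×2) = 1.0981204.
USD growth factor: e^(0.0243×2) = 1.0498003.
CIP: F = S · (grow NZD)/(grow USD) = 1.3735 × 1.0981204/1.0498003 = 1.436719 NZD per USD.
Invert for USD per NZD: 1 / 1.436719 = 0.69603.

0.69603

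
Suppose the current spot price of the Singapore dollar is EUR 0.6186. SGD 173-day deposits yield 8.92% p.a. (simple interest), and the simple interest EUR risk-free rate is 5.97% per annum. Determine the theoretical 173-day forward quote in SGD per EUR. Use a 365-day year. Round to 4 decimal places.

T = 173/365 years.
EUR growth factor: 1 + 0.0597×173/365 = 1.0282962.
SGD accumulates by 1 + 0.0892×173/365 = 1.0422784.
CIP: F = S · (grow EUR)/(grow SGD) = 0.6186 × 1.0282962/1.0422784 = 0.6103015 EUR per SGD.
Invert for SGD per EUR: 1 / 0.6103015 = 1.6385.

1.6385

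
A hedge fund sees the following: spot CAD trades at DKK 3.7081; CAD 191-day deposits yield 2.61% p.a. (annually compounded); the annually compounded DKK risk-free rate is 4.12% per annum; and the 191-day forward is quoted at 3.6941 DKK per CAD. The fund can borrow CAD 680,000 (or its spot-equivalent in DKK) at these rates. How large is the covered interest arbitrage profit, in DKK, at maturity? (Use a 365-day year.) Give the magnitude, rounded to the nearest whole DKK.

DKK 29,262

T = 191/365 years.
Keep in CAD, deliver into the forward: 680,000·1.013573916·3.6941 = DKK 2,546,085.51.
Swap to DKK now, deposit: 680,000·3.7081·1.02135192 = DKK 2,575,347.04.
The quoted forward undervalues CAD, so borrow CAD, convert to DKK at spot, deposit the DKK at 4.12%, and buy CAD forward at 3.6941 to cover the loan.
Profit = 2,575,347.04 − 2,546,085.51 = DKK 29,262.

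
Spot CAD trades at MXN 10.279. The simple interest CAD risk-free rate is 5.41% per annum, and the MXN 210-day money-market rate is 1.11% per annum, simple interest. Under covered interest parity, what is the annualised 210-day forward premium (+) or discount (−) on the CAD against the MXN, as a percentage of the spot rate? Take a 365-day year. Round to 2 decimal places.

T = 210/365 years.
No-arbitrage forward: 10.279 × 1.0063863 / 1.031126 = 10.032377 MXN/CAD.
(F − S)/S ÷ T = (10.032377 − 10.279)/10.279/(210/365) = -0.041702 → -4.17%.

-4.17%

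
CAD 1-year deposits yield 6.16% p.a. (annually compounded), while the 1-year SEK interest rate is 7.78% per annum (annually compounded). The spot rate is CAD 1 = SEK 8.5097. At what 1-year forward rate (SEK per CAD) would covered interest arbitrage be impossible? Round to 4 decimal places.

8.6396

T = 1 year.
SEK accumulates by (1 + 0.0778)^1 = 1.077800.
Growth of 1 CAD over T: (1 + 0.0616)^1 = 1.061600.
Forward (SEK per CAD) = 8.5097 × 1.077800 / 1.061600 = 8.639558.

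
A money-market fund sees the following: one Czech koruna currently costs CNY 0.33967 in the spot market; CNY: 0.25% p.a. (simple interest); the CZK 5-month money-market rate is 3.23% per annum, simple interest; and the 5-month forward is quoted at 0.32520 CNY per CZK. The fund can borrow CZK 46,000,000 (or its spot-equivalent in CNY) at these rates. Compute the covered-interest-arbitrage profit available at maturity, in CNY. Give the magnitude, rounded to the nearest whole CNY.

CNY 480,570

T = 5/12 years.
Route A — deposit CZK, sell forward: 46,000,000 × 1.0134583333 × 0.32520 = CNY 15,160,525.90.
Route B — convert at spot, deposit CNY: 46,000,000 × 0.33967 × 1.0010416667 = CNY 15,641,095.85.
The quoted forward undervalues CZK, so borrow CZK, convert to CNY at spot, deposit the CNY at 0.25%, and buy CZK forward at 0.32520 to cover the loan.
Arbitrage profit = |15,160,525.90 − 15,641,095.85| = CNY 480,570.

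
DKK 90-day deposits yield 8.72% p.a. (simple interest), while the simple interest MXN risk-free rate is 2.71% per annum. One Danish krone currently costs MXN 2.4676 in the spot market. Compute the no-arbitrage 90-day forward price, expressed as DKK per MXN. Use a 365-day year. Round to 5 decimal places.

T = 90/365 years.
MXN accumulates by 1 + 0.0271×90/365 = 1.0066822.
DKK accumulates by 1 + 0.0872×90/365 = 1.0215014.
So F = 2.4676 × 1.0066822 / 1.0215014 = 2.431802 (MXN/DKK).
Invert for DKK per MXN: 1 / 2.431802 = 0.41122.

0.41122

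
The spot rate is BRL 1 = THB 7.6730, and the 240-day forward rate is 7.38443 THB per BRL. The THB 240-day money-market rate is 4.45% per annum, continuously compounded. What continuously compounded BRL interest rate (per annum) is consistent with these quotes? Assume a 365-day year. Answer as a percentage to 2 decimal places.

10.28%

T = 240/365 years.
F/S = 7.38443/7.673 = 0.9623915 = (growth of THB) / (growth of BRL).
The THB side grows by e^(0.0445×240/365) = 1.0296926.
So the BRL growth factor = 1.0699311.
Take logs: ln 1.0699311 / (240/365) = 0.102800, so 10.28%.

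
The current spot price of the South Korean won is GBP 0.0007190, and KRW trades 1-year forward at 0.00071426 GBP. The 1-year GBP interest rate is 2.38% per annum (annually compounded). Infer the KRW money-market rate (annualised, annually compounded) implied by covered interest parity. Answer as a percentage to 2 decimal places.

T = 1 year.
By CIP, F/S equals the GBP-to-KRW growth ratio: 0.00071426/0.000719 = 0.9934075.
The GBP side grows by (1 + 0.0238)^1 = 1.023800.
That pins the KRW growth at 1.0305942.
r = 1.0305942^(1/1) − 1 = 0.030594 → 3.06%.

3.06%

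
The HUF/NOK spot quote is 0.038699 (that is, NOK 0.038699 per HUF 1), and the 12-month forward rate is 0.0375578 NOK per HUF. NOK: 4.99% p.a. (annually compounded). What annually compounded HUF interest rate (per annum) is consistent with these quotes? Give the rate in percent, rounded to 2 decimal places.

8.18%

T = 1 year.
F/S = 0.0375578/0.038699 = 0.9705109 = (growth of NOK) / (growth of HUF).
The NOK side grows by (1 + 0.0499)^1 = 1.049900.
Hence g_HUF = 1.0818013.
Annualise: 1.0818013^(1/1) − 1 = 0.081801 = 8.18%.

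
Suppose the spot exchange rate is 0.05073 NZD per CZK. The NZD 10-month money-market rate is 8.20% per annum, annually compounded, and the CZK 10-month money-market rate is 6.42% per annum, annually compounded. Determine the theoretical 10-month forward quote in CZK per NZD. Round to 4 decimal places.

T = 10/12 years.
NZD growth factor: (1 + 0.0820)^(10/12) = 1.06788065.
CZK accumulates by (1 + 0.0642)^(10/12) = 1.05322068.
CIP: F = S · (grow NZD)/(grow CZK) = 0.05073 × 1.06788065/1.05322068 = 0.051436120 NZD per CZK.
Quoted the other way: 1/0.051436120 = 19.4416 CZK per NZD.

19.4416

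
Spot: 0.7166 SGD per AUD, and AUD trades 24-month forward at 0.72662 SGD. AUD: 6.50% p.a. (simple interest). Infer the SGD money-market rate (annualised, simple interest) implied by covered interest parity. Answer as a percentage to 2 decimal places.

7.29%

T = 2 years.
F/S = 0.72662/0.7166 = 1.0139827 = (growth of SGD) / (growth of AUD).
The AUD side grows by 1 + 0.0650×2 = 1.130000.
Hence g_SGD = 1.1458005.
r = (1.1458005 − 1)/2 = 0.072900 → 7.29%.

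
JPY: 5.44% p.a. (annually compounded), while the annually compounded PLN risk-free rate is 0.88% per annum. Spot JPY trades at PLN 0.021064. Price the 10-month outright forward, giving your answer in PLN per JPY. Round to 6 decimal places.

T = 10/12 years.
PLN accumulates by (1 + 0.0088)^(10/12) = 1.007328.
Growth of 1 JPY over T: (1 + 0.0544)^(10/12) = 1.045132.
So F = 0.021064 × 1.007328 / 1.045132 = 0.02030208 (PLN/JPY).

0.020302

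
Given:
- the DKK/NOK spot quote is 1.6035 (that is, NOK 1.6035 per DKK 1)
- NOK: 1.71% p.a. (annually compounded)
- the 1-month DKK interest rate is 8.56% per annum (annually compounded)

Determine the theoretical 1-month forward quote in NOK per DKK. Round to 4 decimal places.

T = 1/12 years.
Growth of 1 NOK over T: (1 + 0.0171)^(1/12) = 1.001414.
DKK accumulates by (1 + 0.0856)^(1/12) = 1.0068679.
Forward (NOK per DKK) = 1.6035 × 1.001414 / 1.0068679 = 1.594814.

1.5948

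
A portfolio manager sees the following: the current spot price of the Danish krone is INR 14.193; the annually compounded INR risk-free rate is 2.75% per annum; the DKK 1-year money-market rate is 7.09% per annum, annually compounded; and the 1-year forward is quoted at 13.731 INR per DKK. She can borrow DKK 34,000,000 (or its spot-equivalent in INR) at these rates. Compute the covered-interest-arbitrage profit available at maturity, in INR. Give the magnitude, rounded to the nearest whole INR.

INR 4,121,494

T = 1 year.
Route A — deposit DKK, sell forward: 34,000,000 × 1.070900 × 13.731 = INR 499,953,948.60.
Route B — convert at spot, deposit INR: 34,000,000 × 14.193 × 1.027500 = INR 495,832,455.00.
The quoted forward overvalues DKK, so borrow INR, buy DKK at spot, deposit the DKK at 7.09%, and sell the proceeds forward at 13.731.
The gap between the two covered legs is INR 4,121,494.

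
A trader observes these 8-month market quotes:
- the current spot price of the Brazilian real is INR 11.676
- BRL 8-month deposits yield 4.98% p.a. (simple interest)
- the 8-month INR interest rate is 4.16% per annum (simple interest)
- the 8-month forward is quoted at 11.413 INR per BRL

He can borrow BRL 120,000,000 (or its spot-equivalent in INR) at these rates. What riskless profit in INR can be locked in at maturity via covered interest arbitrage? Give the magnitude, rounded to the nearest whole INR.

T = 8/12 years.
Route A — deposit BRL, sell forward: 120,000,000 × 1.033200 × 11.413 = INR 1,415,029,392.00.
Route B — convert at spot, deposit INR: 120,000,000 × 11.676 × 1.027733333333 = INR 1,439,977,728.00.
The quoted forward undervalues BRL, so borrow BRL, convert to INR at spot, deposit the INR at 4.16%, and buy BRL forward at 11.413 to cover the loan.
Arbitrage profit = |1,415,029,392.00 − 1,439,977,728.00| = INR 24,948,336.

INR 24,948,336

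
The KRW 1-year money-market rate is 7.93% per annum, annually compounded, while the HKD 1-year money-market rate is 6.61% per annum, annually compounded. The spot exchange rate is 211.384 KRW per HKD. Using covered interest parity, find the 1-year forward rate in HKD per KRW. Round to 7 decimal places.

T = 1 year.
Growth of 1 KRW over T: (1 + 0.0793)^1 = 1.079300.
Growth of 1 HKD over T: (1 + 0.0661)^1 = 1.066100.
So F = 211.384 × 1.079300 / 1.066100 = 214.0013 (KRW/HKD).
Quoted the other way: 1/214.0013 = 0.0046729 HKD per KRW.

0.0046729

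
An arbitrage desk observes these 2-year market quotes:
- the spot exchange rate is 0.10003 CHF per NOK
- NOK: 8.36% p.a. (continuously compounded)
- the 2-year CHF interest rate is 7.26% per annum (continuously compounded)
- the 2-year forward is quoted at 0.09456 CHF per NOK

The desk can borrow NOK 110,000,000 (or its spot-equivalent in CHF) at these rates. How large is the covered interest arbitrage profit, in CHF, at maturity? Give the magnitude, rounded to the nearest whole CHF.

CHF 428,201

T = 2 years.
Keep in NOK, deliver into the forward: 110,000,000·1.1819906398·0.09456 = CHF 12,294,593.84.
Swap to CHF now, deposit: 110,000,000·0.10003·1.1562708013 = CHF 12,722,794.51.
The quoted forward undervalues NOK, so borrow NOK, convert to CHF at spot, deposit the CHF at 7.26%, and buy NOK forward at 0.09456 to cover the loan.
Arbitrage profit = |12,294,593.84 − 12,722,794.51| = CHF 428,201.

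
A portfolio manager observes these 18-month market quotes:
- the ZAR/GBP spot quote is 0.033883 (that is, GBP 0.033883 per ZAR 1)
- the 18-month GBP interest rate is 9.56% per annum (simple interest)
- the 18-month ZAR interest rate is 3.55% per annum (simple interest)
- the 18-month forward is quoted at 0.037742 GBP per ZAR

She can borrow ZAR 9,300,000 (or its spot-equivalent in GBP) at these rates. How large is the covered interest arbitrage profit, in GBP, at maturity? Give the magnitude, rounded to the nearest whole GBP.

GBP 9,392

T = 18/12 years.
Keep in ZAR, deliver into the forward: 9,300,000·1.053250·0.037742 = GBP 369,691.38.
Swap to GBP now, deposit: 9,300,000·0.033883·1.143400 = GBP 360,298.95.
The quoted forward overvalues ZAR, so borrow GBP, buy ZAR at spot, deposit the ZAR at 3.55%, and sell the proceeds forward at 0.037742.
Arbitrage profit = |369,691.38 − 360,298.95| = GBP 9,392.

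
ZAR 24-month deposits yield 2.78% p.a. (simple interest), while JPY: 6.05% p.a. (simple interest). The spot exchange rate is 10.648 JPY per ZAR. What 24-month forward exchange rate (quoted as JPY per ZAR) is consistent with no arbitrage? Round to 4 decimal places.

T = 2 years.
JPY growth factor: 1 + 0.0605×2 = 1.121000.
ZAR growth factor: 1 + 0.0278×2 = 1.055600.
CIP: F = S · (grow JPY)/(grow ZAR) = 10.648 × 1.121000/1.055600 = 11.307700 JPY per ZAR.

11.3077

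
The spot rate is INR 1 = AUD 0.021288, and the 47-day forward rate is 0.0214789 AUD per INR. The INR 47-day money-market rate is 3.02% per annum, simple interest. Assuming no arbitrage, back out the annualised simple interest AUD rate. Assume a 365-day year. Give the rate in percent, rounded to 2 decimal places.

T = 47/365 years.
CIP gives F = S · g_AUD/g_INR, so g_AUD/g_INR = 0.0214789/0.021288 = 1.0089675.
The INR side grows by 1 + 0.0302×47/365 = 1.0038888.
So the AUD growth factor = 1.0128912.
r = (1.0128912 − 1)/(47/365) = 0.100113 → 10.01%.

10.01%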